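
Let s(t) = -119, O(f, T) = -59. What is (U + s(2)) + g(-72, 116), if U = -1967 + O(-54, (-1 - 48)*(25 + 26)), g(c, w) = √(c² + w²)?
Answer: -2145 + 4*√1165 ≈ -2008.5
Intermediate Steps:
U = -2026 (U = -1967 - 59 = -2026)
(U + s(2)) + g(-72, 116) = (-2026 - 119) + √((-72)² + 116²) = -2145 + √(5184 + 13456) = -2145 + √18640 = -2145 + 4*√1165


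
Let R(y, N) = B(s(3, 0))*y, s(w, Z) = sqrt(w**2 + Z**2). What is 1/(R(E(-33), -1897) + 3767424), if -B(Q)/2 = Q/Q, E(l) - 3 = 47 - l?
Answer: 1/3767258 ≈ 2.6545e-7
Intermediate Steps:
s(w, Z) = sqrt(Z**2 + w**2)
E(l) = 50 - l (E(l) = 3 + (47 - l) = 50 - l)
B(Q) = -2 (B(Q) = -2*Q/Q = -2*1 = -2)
R(y, N) = -2*y
1/(R(E(-33), -1897) + 3767424) = 1/(-2*(50 - 1*(-33)) + 3767424) = 1/(-2*(50 + 33) + 3767424) = 1/(-2*83 + 3767424) = 1/(-166 + 3767424) = 1/3767258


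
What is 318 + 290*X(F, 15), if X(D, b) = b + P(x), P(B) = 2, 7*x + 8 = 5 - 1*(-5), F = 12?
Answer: 5248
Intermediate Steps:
x = 2/7 (x = -8/7 + (5 - 1*(-5))/7 = -8/7 + (5 + 5)/7 = -8/7 + (⅐)*10 = -8/7 + 10/7 = 2/7 ≈ 0.28571)
X(D, b) = 2 + b (X(D, b) = b + 2 = 2 + b)
318 + 290*X(F, 15) = 318 + 290*(2 + 15) = 318 + 290*17 = 318 + 4930 = 5248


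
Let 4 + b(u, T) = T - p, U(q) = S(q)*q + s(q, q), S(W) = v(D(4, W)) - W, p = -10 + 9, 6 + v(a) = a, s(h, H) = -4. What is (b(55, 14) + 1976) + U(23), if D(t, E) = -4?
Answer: 1224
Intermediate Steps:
v(a) = -6 + a
p = -1
S(W) = -10 - W (S(W) = (-6 - 4) - W = -10 - W)
U(q) = -4 + q*(-10 - q) (U(q) = (-10 - q)*q - 4 = q*(-10 - q) - 4 = -4 + q*(-10 - q))
b(u, T) = -3 + T (b(u, T) = -4 + (T - 1*(-1)) = -4 + (T + 1) = -4 + (1 + T) = -3 + T)
(b(55, 14) + 1976) + U(23) = ((-3 + 14) + 1976) + (-4 - 1*23*(10 + 23)) = (11 + 1976) + (-4 - 1*23*33) = 1987 + (-4 - 759) = 1987 - 763 = 1224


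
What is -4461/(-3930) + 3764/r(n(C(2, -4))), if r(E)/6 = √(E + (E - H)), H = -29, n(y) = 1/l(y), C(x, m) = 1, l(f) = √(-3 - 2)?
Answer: 1487/1310 + 1882*√5/(3*√(145 - 2*I*√5)) ≈ 117.59 + 1.7954*I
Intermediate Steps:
l(f) = I*√5 (l(f) = √(-5) = I*√5)
n(y) = -I*√5/5 (n(y) = 1/(I*√5) = -I*√5/5)
r(E) = 6*√(29 + 2*E) (r(E) = 6*√(E + (E - 1*(-29))) = 6*√(E + (E + 29)) = 6*√(E + (29 + E)) = 6*√(29 + 2*E))
-4461/(-3930) + 3764/r(n(C(2, -4))) = -4461/(-3930) + 3764/((6*√(29 + 2*(-I*√5/5)))) = -4461*(-1/3930) + 3764/((6*√(29 - 2*I*√5/5))) = 1487/1310 + 3764*(1/(6*√(29 - 2*I*√5/5))) = 1487/1310 + 1882/(3*√(29 - 2*I*√5/5))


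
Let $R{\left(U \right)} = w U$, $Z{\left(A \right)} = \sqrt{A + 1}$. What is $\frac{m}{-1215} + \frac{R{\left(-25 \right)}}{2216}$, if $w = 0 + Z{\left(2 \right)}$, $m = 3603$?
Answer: $- \frac{1201}{405} - \frac{25 \sqrt{3}}{2216} \approx -2.985$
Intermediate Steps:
$Z{\left(A \right)} = \sqrt{1 + A}$
$w = \sqrt{3}$ ($w = 0 + \sqrt{1 + 2} = 0 + \sqrt{3} = \sqrt{3} \approx 1.732$)
$R{\left(U \right)} = U \sqrt{3}$ ($R{\left(U \right)} = \sqrt{3} U = U \sqrt{3}$)
$\frac{m}{-1215} + \frac{R{\left(-25 \right)}}{2216} = \frac{3603}{-1215} + \frac{\left(-25\right) \sqrt{3}}{2216} = 3603 \left(- \frac{1}{1215}\right) + - 25 \sqrt{3} \cdot \frac{1}{2216} = - \frac{1201}{405} - \frac{25 \sqrt{3}}{2216}$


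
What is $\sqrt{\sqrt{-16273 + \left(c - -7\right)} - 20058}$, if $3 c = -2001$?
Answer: $\sqrt{-20058 + i \sqrt{16933}} \approx 0.4594 + 141.63 i$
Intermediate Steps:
$c = -667$ ($c = \frac{1}{3} \left(-2001\right) = -667$)
$\sqrt{\sqrt{-16273 + \left(c - -7\right)} - 20058} = \sqrt{\sqrt{-16273 - 660} - 20058} = \sqrt{\sqrt{-16933} - 20058} = \sqrt{i \sqrt{16933} - 20058} = \sqrt{-20058 + i \sqrt{16933}}$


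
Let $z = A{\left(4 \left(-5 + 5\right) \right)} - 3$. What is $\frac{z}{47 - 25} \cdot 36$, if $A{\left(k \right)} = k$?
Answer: $- \frac{54}{11} \approx -4.9091$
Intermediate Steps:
$z = -3$ ($z = 4 \left(-5 + 5\right) - 3 = 4 \cdot 0 - 3 = 0 - 3 = -3$)
$\frac{z}{47 - 25} \cdot 36 = - \frac{3}{47 - 25} \cdot 36 = - \frac{3}{22} \cdot 36 = \left(-3\right) \frac{1}{22} \cdot 36 = \left(- \frac{3}{22}\right) 36 = - \frac{54}{11}$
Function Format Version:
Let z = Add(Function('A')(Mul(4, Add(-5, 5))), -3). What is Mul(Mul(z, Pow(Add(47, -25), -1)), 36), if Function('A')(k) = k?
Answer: Rational(-54, 11) ≈ -4.9091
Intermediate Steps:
z = -3 (z = Add(Mul(4, Add(-5, 5)), -3) = Add(Mul(4, 0), -3) = Add(0, -3) = -3)
Mul(Mul(z, Pow(Add(47, -25), -1)), 36) = Mul(Mul(-3, Pow(Add(47, -25), -1)), 36) = Mul(Mul(-3, Pow(22, -1)), 36) = Mul(Mul(-3, Rational(1, 22)), 36) = Mul(Rational(-3, 22), 36) = Rational(-54, 11)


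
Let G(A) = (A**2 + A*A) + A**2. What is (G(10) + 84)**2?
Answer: 147456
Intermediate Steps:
G(A) = 3*A**2 (G(A) = (A**2 + A**2) + A**2 = 2*A**2 + A**2 = 3*A**2)
(G(10) + 84)**2 = (3*10**2 + 84)**2 = (3*100 + 84)**2 = (300 + 84)**2 = 384**2 = 147456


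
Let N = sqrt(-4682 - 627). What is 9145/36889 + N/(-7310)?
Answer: 9145/36889 - I*sqrt(5309)/7310 ≈ 0.24791 - 0.0099676*I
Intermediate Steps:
N = I*sqrt(5309) (N = sqrt(-5309) = I*sqrt(5309) ≈ 72.863*I)
9145/36889 + N/(-7310) = 9145/36889 + (I*sqrt(5309))/(-7310) = 9145*(1/36889) + (I*sqrt(5309))*(-1/7310) = 9145/36889 - I*sqrt(5309)/7310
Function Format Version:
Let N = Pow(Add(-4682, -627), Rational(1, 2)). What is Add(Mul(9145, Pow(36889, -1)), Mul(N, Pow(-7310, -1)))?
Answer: Add(Rational(9145, 36889), Mul(Rational(-1, 7310), I, Pow(5309, Rational(1, 2)))) ≈ Add(0.24791, Mul(-0.0099676, I))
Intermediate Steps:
N = Mul(I, Pow(5309, Rational(1, 2))) (N = Pow(-5309, Rational(1, 2)) = Mul(I, Pow(5309, Rational(1, 2))) ≈ Mul(72.863, I))
Add(Mul(9145, Pow(36889, -1)), Mul(N, Pow(-7310, -1))) = Add(Mul(9145, Pow(36889, -1)), Mul(Mul(I, Pow(5309, Rational(1, 2))), Pow(-7310, -1))) = Add(Mul(9145, Rational(1, 36889)), Mul(Mul(I, Pow(5309, Rational(1, 2))), Rational(-1, 7310))) = Add(Rational(9145, 36889), Mul(Rational(-1, 7310), I, Pow(5309, Rational(1, 2))))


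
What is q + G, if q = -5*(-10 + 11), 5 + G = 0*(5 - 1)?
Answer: -10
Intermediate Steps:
G = -5 (G = -5 + 0*(5 - 1) = -5 + 0*4 = -5 + 0 = -5)
q = -5 (q = -5*1 = -5)
q + G = -5 - 5 = -10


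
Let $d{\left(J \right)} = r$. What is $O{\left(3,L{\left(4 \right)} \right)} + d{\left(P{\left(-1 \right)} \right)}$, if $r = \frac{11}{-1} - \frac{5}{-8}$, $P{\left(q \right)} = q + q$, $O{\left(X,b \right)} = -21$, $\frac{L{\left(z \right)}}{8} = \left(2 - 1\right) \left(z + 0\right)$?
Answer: $- \frac{251}{8} \approx -31.375$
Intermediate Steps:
$L{\left(z \right)} = 8 z$ ($L{\left(z \right)} = 8 \left(2 - 1\right) \left(z + 0\right) = 8 \cdot 1 z = 8 z$)
$P{\left(q \right)} = 2 q$
$r = - \frac{83}{8}$ ($r = 11 \left(-1\right) - - \frac{5}{8} = -11 + \frac{5}{8} = - \frac{83}{8} \approx -10.375$)
$d{\left(J \right)} = - \frac{83}{8}$
$O{\left(3,L{\left(4 \right)} \right)} + d{\left(P{\left(-1 \right)} \right)} = -21 - \frac{83}{8} = - \frac{251}{8}$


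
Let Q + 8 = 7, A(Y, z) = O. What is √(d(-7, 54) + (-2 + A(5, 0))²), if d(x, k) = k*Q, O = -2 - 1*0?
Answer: I*√38 ≈ 6.1644*I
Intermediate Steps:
O = -2 (O = -2 + 0 = -2)
A(Y, z) = -2
Q = -1 (Q = -8 + 7 = -1)
d(x, k) = -k (d(x, k) = k*(-1) = -k)
√(d(-7, 54) + (-2 + A(5, 0))²) = √(-1*54 + (-2 - 2)²) = √(-54 + (-4)²) = √(-54 + 16) = √(-38) = I*√38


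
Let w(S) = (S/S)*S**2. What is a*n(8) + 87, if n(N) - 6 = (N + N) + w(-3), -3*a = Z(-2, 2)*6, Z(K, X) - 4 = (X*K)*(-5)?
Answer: -1401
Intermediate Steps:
w(S) = S**2 (w(S) = 1*S**2 = S**2)
Z(K, X) = 4 - 5*K*X (Z(K, X) = 4 + (X*K)*(-5) = 4 + (K*X)*(-5) = 4 - 5*K*X)
a = -48 (a = -(4 - 5*(-2)*2)*6/3 = -(4 + 20)*6/3 = -8*6 = -1/3*144 = -48)
n(N) = 15 + 2*N (n(N) = 6 + ((N + N) + (-3)**2) = 6 + (2*N + 9) = 6 + (9 + 2*N) = 15 + 2*N)
a*n(8) + 87 = -48*(15 + 2*8) + 87 = -48*(15 + 16) + 87 = -48*31 + 87 = -1488 + 87 = -1401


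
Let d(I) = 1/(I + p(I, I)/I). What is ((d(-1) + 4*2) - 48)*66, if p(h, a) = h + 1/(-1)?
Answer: -2574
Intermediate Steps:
p(h, a) = -1 + h (p(h, a) = h - 1 = -1 + h)
d(I) = 1/(I + (-1 + I)/I)
((d(-1) + 4*2) - 48)*66 = ((-1/(-1 - 1 + (-1)**2) + 4*2) - 48)*66 = ((-1/(-1 - 1 + 1) + 8) - 48)*66 = ((-1/(-1) + 8) - 48)*66 = ((-1*(-1) + 8) - 48)*66 = ((1 + 8) - 48)*66 = (9 - 48)*66 = -39*66 = -2574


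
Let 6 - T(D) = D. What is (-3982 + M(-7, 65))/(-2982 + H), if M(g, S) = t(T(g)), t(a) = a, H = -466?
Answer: 3969/3448 ≈ 1.1511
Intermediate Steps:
T(D) = 6 - D
M(g, S) = 6 - g
(-3982 + M(-7, 65))/(-2982 + H) = (-3982 + (6 - 1*(-7)))/(-2982 - 466) = (-3982 + (6 + 7))/(-3448) = (-3982 + 13)*(-1/3448) = -3969*(-1/3448) = 3969/3448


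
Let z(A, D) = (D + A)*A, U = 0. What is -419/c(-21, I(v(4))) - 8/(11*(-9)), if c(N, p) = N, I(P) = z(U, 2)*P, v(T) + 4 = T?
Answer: 13883/693 ≈ 20.033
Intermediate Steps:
z(A, D) = A*(A + D) (z(A, D) = (A + D)*A = A*(A + D))
v(T) = -4 + T
I(P) = 0 (I(P) = (0*(0 + 2))*P = (0*2)*P = 0*P = 0)
-419/c(-21, I(v(4))) - 8/(11*(-9)) = -419/(-21) - 8/(11*(-9)) = -419*(-1/21) - 8/(-99) = 419/21 - 8*(-1/99) = 419/21 + 8/99 = 13883/693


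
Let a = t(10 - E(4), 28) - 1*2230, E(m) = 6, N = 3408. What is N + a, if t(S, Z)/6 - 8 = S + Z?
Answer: 1418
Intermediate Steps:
t(S, Z) = 48 + 6*S + 6*Z (t(S, Z) = 48 + 6*(S + Z) = 48 + (6*S + 6*Z) = 48 + 6*S + 6*Z)
a = -1990 (a = (48 + 6*(10 - 1*6) + 6*28) - 1*2230 = (48 + 6*(10 - 6) + 168) - 2230 = (48 + 6*4 + 168) - 2230 = (48 + 24 + 168) - 2230 = 240 - 2230 = -1990)
N + a = 3408 - 1990 = 1418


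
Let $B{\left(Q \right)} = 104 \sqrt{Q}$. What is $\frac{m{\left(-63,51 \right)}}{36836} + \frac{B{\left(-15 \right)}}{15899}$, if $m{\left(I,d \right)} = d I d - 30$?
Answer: $- \frac{163893}{36836} + \frac{8 i \sqrt{15}}{1223} \approx -4.4493 + 0.025334 i$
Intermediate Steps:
$m{\left(I,d \right)} = -30 + I d^{2}$ ($m{\left(I,d \right)} = I d d - 30 = I d^{2} - 30 = -30 + I d^{2}$)
$\frac{m{\left(-63,51 \right)}}{36836} + \frac{B{\left(-15 \right)}}{15899} = \frac{-30 - 63 \cdot 51^{2}}{36836} + \frac{104 \sqrt{-15}}{15899} = \left(-30 - 163863\right) \frac{1}{36836} + 104 i \sqrt{15} \cdot \frac{1}{15899} = \left(-163893\right) \frac{1}{36836} + \frac{8 i \sqrt{15}}{1223} = - \frac{163893}{36836} + \frac{8 i \sqrt{15}}{1223}$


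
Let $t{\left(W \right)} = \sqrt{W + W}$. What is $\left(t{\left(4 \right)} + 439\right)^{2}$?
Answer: $192729 + 1756 \sqrt{2} \approx 1.9521 \cdot 10^{5}$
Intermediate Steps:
$t{\left(W \right)} = \sqrt{2} \sqrt{W}$ ($t{\left(W \right)} = \sqrt{2 W} = \sqrt{2} \sqrt{W}$)
$\left(t{\left(4 \right)} + 439\right)^{2} = \left(\sqrt{2} \sqrt{4} + 439\right)^{2} = \left(\sqrt{2} \cdot 2 + 439\right)^{2} = \left(2 \sqrt{2} + 439\right)^{2} = \left(439 + 2 \sqrt{2}\right)^{2}$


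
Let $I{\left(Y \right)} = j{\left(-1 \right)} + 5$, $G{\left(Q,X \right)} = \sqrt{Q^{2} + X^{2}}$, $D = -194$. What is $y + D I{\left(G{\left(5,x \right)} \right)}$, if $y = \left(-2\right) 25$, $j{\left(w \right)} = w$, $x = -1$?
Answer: $-826$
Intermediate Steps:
$y = -50$
$I{\left(Y \right)} = 4$ ($I{\left(Y \right)} = -1 + 5 = 4$)
$y + D I{\left(G{\left(5,x \right)} \right)} = -50 - 776 = -826$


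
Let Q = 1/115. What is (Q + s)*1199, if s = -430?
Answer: -59289351/115 ≈ -5.1556e+5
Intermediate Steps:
Q = 1/115 ≈ 0.0086956
(Q + s)*1199 = (1/115 - 430)*1199 = -49449/115*1199 = -59289351/115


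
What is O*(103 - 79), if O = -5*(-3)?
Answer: 360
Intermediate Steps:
O = 15
O*(103 - 79) = 15*(103 - 79) = 15*24 = 360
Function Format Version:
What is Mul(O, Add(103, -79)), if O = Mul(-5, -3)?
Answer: 360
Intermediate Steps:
O = 15
Mul(O, Add(103, -79)) = Mul(15, Add(103, -79)) = Mul(15, 24) = 360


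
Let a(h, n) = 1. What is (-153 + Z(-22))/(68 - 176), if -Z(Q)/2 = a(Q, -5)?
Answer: 155/108 ≈ 1.4352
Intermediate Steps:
Z(Q) = -2 (Z(Q) = -2*1 = -2)
(-153 + Z(-22))/(68 - 176) = (-153 - 2)/(68 - 176) = -155/(-108) = -155*(-1/108) = 155/108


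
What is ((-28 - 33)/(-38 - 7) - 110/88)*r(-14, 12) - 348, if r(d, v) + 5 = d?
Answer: -63001/180 ≈ -350.01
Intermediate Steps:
r(d, v) = -5 + d
((-28 - 33)/(-38 - 7) - 110/88)*r(-14, 12) - 348 = ((-28 - 33)/(-38 - 7) - 110/88)*(-5 - 14) - 348 = (-61/(-45) - 110*1/88)*(-19) - 348 = (-61*(-1/45) - 5/4)*(-19) - 348 = (61/45 - 5/4)*(-19) - 348 = (19/180)*(-19) - 348 = -361/180 - 348 = -63001/180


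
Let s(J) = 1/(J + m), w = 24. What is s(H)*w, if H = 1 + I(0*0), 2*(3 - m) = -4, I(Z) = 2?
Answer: 3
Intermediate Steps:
m = 5 (m = 3 - ½*(-4) = 3 + 2 = 5)
H = 3 (H = 1 + 2 = 3)
s(J) = 1/(5 + J) (s(J) = 1/(J + 5) = 1/(5 + J))
s(H)*w = 24/(5 + 3) = 24/8 = (⅛)*24 = 3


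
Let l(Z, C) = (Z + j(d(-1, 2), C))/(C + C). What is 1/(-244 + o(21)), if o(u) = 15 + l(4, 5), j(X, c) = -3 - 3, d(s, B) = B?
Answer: -5/1146 ≈ -0.0043630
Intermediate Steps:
j(X, c) = -6
l(Z, C) = (-6 + Z)/(2*C) (l(Z, C) = (Z - 6)/(C + C) = (-6 + Z)/((2*C)) = (-6 + Z)*(1/(2*C)) = (-6 + Z)/(2*C))
o(u) = 74/5 (o(u) = 15 + (½)*(-6 + 4)/5 = 15 + (½)*(⅕)*(-2) = 15 - ⅕ = 74/5)
1/(-244 + o(21)) = 1/(-244 + 74/5) = 1/(-1146/5) = -5/1146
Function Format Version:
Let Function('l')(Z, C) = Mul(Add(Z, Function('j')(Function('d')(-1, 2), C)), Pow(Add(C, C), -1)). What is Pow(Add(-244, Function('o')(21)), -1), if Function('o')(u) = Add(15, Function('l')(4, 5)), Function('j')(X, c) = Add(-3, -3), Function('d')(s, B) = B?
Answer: Rational(-5, 1146) ≈ -0.0043630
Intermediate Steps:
Function('j')(X, c) = -6
Function('l')(Z, C) = Mul(Rational(1, 2), Pow(C, -1), Add(-6, Z)) (Function('l')(Z, C) = Mul(Add(Z, -6), Pow(Add(C, C), -1)) = Mul(Add(-6, Z), Pow(Mul(2, C), -1)) = Mul(Add(-6, Z), Mul(Rational(1, 2), Pow(C, -1))) = Mul(Rational(1, 2), Pow(C, -1), Add(-6, Z)))
Function('o')(u) = Rational(74, 5) (Function('o')(u) = Add(15, Mul(Rational(1, 2), Pow(5, -1), Add(-6, 4))) = Add(15, Mul(Rational(1, 2), Rational(1, 5), -2)) = Add(15, Rational(-1, 5)) = Rational(74, 5))
Pow(Add(-244, Function('o')(21)), -1) = Pow(Add(-244, Rational(74, 5)), -1) = Pow(Rational(-1146, 5), -1) = Rational(-5, 1146)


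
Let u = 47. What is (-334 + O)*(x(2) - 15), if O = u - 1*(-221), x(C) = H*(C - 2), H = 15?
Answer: 990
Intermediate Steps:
x(C) = -30 + 15*C (x(C) = 15*(C - 2) = 15*(-2 + C) = -30 + 15*C)
O = 268 (O = 47 - 1*(-221) = 47 + 221 = 268)
(-334 + O)*(x(2) - 15) = (-334 + 268)*((-30 + 15*2) - 15) = -66*((-30 + 30) - 15) = -66*(0 - 15) = -66*(-15) = 990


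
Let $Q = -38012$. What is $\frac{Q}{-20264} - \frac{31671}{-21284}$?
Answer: $\frac{627521}{186548} \approx 3.3639$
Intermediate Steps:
$\frac{Q}{-20264} - \frac{31671}{-21284} = - \frac{38012}{-20264} - \frac{31671}{-21284} = \left(-38012\right) \left(- \frac{1}{20264}\right) - - \frac{1863}{1252} = \frac{559}{298} + \frac{1863}{1252} = \frac{627521}{186548}$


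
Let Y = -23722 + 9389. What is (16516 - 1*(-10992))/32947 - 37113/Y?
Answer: 1617034175/472229351 ≈ 3.4243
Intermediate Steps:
Y = -14333
(16516 - 1*(-10992))/32947 - 37113/Y = (16516 - 1*(-10992))/32947 - 37113/(-14333) = (16516 + 10992)*(1/32947) - 37113*(-1/14333) = 27508*(1/32947) + 37113/14333 = 27508/32947 + 37113/14333 = 1617034175/472229351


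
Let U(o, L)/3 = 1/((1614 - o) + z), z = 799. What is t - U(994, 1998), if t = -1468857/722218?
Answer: -695491579/341609114 ≈ -2.0359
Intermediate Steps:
t = -1468857/722218 (t = -1468857*1/722218 = -1468857/722218 ≈ -2.0338)
U(o, L) = 3/(2413 - o) (U(o, L) = 3/((1614 - o) + 799) = 3/(2413 - o))
t - U(994, 1998) = -1468857/722218 - 3/(2413 - 1*994) = -1468857/722218 - 3/(2413 - 994) = -1468857/722218 - 3/1419 = -1468857/722218 - 1*1/473 = -1468857/722218 - 1/473 = -695491579/341609114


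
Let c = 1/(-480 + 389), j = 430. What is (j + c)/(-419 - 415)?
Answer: -13043/25298 ≈ -0.51557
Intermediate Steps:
c = -1/91 (c = 1/(-91) = -1/91 ≈ -0.010989)
(j + c)/(-419 - 415) = (430 - 1/91)/(-419 - 415) = (39129/91)/(-834) = (39129/91)*(-1/834) = -13043/25298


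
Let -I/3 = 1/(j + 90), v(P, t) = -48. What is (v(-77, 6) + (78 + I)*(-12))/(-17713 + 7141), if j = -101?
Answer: 905/9691 ≈ 0.093386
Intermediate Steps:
I = 3/11 (I = -3/(-101 + 90) = -3/(-11) = -3*(-1/11) = 3/11 ≈ 0.27273)
(v(-77, 6) + (78 + I)*(-12))/(-17713 + 7141) = (-48 + (78 + 3/11)*(-12))/(-17713 + 7141) = (-48 + (861/11)*(-12))/(-10572) = (-48 - 10332/11)*(-1/10572) = -10860/11*(-1/10572) = 905/9691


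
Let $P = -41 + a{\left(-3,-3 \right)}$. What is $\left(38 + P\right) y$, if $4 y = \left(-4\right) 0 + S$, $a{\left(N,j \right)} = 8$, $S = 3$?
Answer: $\frac{15}{4} \approx 3.75$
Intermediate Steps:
$P = -33$ ($P = -41 + 8 = -33$)
$y = \frac{3}{4}$ ($y = \frac{\left(-4\right) 0 + 3}{4} = \frac{0 + 3}{4} = \frac{1}{4} \cdot 3 = \frac{3}{4} \approx 0.75$)
$\left(38 + P\right) y = \left(38 - 33\right) \frac{3}{4} = 5 \cdot \frac{3}{4} = \frac{15}{4}$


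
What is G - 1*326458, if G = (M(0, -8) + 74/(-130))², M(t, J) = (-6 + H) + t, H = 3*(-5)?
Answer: -1377319446/4225 ≈ -3.2599e+5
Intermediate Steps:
H = -15
M(t, J) = -21 + t (M(t, J) = (-6 - 15) + t = -21 + t)
G = 1965604/4225 (G = ((-21 + 0) + 74/(-130))² = (-21 + 74*(-1/130))² = (-21 - 37/65)² = (-1402/65)² = 1965604/4225 ≈ 465.23)
G - 1*326458 = 1965604/4225 - 1*326458 = 1965604/4225 - 326458 = -1377319446/4225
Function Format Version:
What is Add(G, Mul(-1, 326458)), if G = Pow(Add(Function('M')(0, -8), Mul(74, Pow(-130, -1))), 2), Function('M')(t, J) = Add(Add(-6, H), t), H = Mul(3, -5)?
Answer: Rational(-1377319446, 4225) ≈ -3.2599e+5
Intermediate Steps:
H = -15
Function('M')(t, J) = Add(-21, t) (Function('M')(t, J) = Add(Add(-6, -15), t) = Add(-21, t))
G = Rational(1965604, 4225) (G = Pow(Add(Add(-21, 0), Mul(74, Pow(-130, -1))), 2) = Pow(Add(-21, Mul(74, Rational(-1, 130))), 2) = Pow(Add(-21, Rational(-37, 65)), 2) = Pow(Rational(-1402, 65), 2) = Rational(1965604, 4225) ≈ 465.23)
Add(G, Mul(-1, 326458)) = Add(Rational(1965604, 4225), Mul(-1, 326458)) = Add(Rational(1965604, 4225), -326458) = Rational(-1377319446, 4225)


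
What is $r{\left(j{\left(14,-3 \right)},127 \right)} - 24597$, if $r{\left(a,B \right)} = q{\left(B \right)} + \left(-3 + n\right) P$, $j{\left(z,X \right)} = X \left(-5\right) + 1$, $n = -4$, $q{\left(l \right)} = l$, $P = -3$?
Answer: $-24449$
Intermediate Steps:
$j{\left(z,X \right)} = 1 - 5 X$ ($j{\left(z,X \right)} = - 5 X + 1 = 1 - 5 X$)
$r{\left(a,B \right)} = 21 + B$ ($r{\left(a,B \right)} = B + \left(-3 - 4\right) \left(-3\right) = B - -21 = B + 21 = 21 + B$)
$r{\left(j{\left(14,-3 \right)},127 \right)} - 24597 = \left(21 + 127\right) - 24597 = 148 - 24597 = -24449$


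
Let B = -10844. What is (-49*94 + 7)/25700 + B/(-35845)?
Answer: 22767929/184243300 ≈ 0.12358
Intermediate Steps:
(-49*94 + 7)/25700 + B/(-35845) = (-49*94 + 7)/25700 - 10844/(-35845) = (-4606 + 7)*(1/25700) - 10844*(-1/35845) = -4599*1/25700 + 10844/35845 = -4599/25700 + 10844/35845 = 22767929/184243300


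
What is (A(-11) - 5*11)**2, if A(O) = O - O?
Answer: 3025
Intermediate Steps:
A(O) = 0
(A(-11) - 5*11)**2 = (0 - 5*11)**2 = (0 - 55)**2 = (-55)**2 = 3025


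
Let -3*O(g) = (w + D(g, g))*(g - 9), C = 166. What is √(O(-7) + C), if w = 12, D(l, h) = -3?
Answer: √214 ≈ 14.629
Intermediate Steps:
O(g) = 27 - 3*g (O(g) = -(12 - 3)*(g - 9)/3 = -3*(-9 + g) = -(-81 + 9*g)/3 = 27 - 3*g)
√(O(-7) + C) = √((27 - 3*(-7)) + 166) = √((27 + 21) + 166) = √(48 + 166) = √214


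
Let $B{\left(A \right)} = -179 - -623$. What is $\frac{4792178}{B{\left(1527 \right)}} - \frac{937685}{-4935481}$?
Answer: $\frac{11826059899879}{1095676782} \approx 10793.0$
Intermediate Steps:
$B{\left(A \right)} = 444$ ($B{\left(A \right)} = -179 + 623 = 444$)
$\frac{4792178}{B{\left(1527 \right)}} - \frac{937685}{-4935481} = \frac{4792178}{444} - \frac{937685}{-4935481} = 4792178 \cdot \frac{1}{444} - - \frac{937685}{4935481} = \frac{2396089}{222} + \frac{937685}{4935481} = \frac{11826059899879}{1095676782}$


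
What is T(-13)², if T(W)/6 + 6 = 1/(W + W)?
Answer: 221841/169 ≈ 1312.7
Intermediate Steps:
T(W) = -36 + 3/W (T(W) = -36 + 6/(W + W) = -36 + 6/((2*W)) = -36 + 6*(1/(2*W)) = -36 + 3/W)
T(-13)² = (-36 + 3/(-13))² = (-36 + 3*(-1/13))² = (-36 - 3/13)² = (-471/13)² = 221841/169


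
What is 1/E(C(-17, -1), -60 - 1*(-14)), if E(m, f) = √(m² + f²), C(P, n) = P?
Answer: √2405/2405 ≈ 0.020391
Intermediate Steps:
E(m, f) = √(f² + m²)
1/E(C(-17, -1), -60 - 1*(-14)) = 1/(√((-60 - 1*(-14))² + (-17)²)) = 1/(√((-60 + 14)² + 289)) = 1/(√((-46)² + 289)) = 1/(√(2116 + 289)) = 1/(√2405) = √2405/2405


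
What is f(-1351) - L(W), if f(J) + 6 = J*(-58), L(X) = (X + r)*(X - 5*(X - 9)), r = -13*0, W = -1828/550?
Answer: 5940022334/75625 ≈ 78546.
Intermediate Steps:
W = -914/275 (W = -1828*1/550 = -914/275 ≈ -3.3236)
r = 0
L(X) = X*(45 - 4*X) (L(X) = (X + 0)*(X - 5*(X - 9)) = X*(X - 5*(-9 + X)) = X*(X + (45 - 5*X)) = X*(45 - 4*X))
f(J) = -6 - 58*J (f(J) = -6 + J*(-58) = -6 - 58*J)
f(-1351) - L(W) = (-6 - 58*(-1351)) - (-914)*(45 - 4*(-914/275))/275 = (-6 + 78358) - (-914)*(45 + 3656/275)/275 = 78352 - (-914)*16031/(275*275) = 78352 - 1*(-14652334/75625) = 78352 + 14652334/75625 = 5940022334/75625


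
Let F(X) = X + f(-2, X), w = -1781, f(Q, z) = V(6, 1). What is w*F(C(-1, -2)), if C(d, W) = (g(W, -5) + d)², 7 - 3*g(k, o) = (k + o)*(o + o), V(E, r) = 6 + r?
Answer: -874471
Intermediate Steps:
f(Q, z) = 7 (f(Q, z) = 6 + 1 = 7)
g(k, o) = 7/3 - 2*o*(k + o)/3 (g(k, o) = 7/3 - (k + o)*(o + o)/3 = 7/3 - (k + o)*2*o/3 = 7/3 - 2*o*(k + o)/3)
C(d, W) = (-43/3 + d + 10*W/3)² (C(d, W) = ((7/3 - ⅔*(-5)² - ⅔*W*(-5)) + d)² = ((7/3 - ⅔*25 + 10*W/3) + d)² = ((7/3 - 50/3 + 10*W/3) + d)² = ((-43/3 + 10*W/3) + d)² = (-43/3 + d + 10*W/3)²)
F(X) = 7 + X (F(X) = X + 7 = 7 + X)
w*F(C(-1, -2)) = -1781*(7 + (43 - 10*(-2) - 3*(-1))²/9) = -1781*(7 + (43 + 20 + 3)²/9) = -1781*(7 + (⅑)*66²) = -1781*(7 + (⅑)*4356) = -1781*(7 + 484) = -1781*491 = -874471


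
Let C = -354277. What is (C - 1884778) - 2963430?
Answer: -5202485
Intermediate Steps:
(C - 1884778) - 2963430 = (-354277 - 1884778) - 2963430 = -2239055 - 2963430 = -5202485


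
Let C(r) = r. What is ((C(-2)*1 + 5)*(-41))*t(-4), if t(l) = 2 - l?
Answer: -738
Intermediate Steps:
((C(-2)*1 + 5)*(-41))*t(-4) = ((-2*1 + 5)*(-41))*(2 - 1*(-4)) = ((-2 + 5)*(-41))*(2 + 4) = (3*(-41))*6 = -123*6 = -738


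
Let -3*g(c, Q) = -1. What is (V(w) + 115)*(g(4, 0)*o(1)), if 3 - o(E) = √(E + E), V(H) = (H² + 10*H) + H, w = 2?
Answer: 141 - 47*√2 ≈ 74.532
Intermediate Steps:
g(c, Q) = ⅓ (g(c, Q) = -⅓*(-1) = ⅓)
V(H) = H² + 11*H
o(E) = 3 - √2*√E (o(E) = 3 - √(E + E) = 3 - √(2*E) = 3 - √2*√E)
(V(w) + 115)*(g(4, 0)*o(1)) = (2*(11 + 2) + 115)*((3 - √2*√1)/3) = (2*13 + 115)*((3 - 1*√2*1)/3) = (26 + 115)*((3 - √2)/3) = 141*(1 - √2/3) = 141 - 47*√2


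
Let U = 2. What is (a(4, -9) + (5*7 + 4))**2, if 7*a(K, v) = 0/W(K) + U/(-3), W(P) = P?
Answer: 667489/441 ≈ 1513.6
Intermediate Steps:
a(K, v) = -2/21 (a(K, v) = (0/K + 2/(-3))/7 = (0 + 2*(-1/3))/7 = (0 - 2/3)/7 = (1/7)*(-2/3) = -2/21)
(a(4, -9) + (5*7 + 4))**2 = (-2/21 + (5*7 + 4))**2 = (-2/21 + (35 + 4))**2 = (-2/21 + 39)**2 = (817/21)**2 = 667489/441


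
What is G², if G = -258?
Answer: 66564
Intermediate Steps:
G² = (-258)² = 66564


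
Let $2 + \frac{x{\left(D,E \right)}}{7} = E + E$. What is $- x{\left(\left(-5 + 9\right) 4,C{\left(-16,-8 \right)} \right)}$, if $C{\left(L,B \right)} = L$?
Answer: $238$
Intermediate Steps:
$x{\left(D,E \right)} = -14 + 14 E$ ($x{\left(D,E \right)} = -14 + 7 \left(E + E\right) = -14 + 7 \cdot 2 E = -14 + 14 E$)
$- x{\left(\left(-5 + 9\right) 4,C{\left(-16,-8 \right)} \right)} = - (-14 + 14 \left(-16\right)) = - (-14 - 224) = \left(-1\right) \left(-238\right) = 238$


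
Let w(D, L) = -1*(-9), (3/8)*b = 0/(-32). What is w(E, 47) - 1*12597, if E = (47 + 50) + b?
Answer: -12588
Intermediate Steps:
b = 0 (b = 8*(0/(-32))/3 = 8*(0*(-1/32))/3 = (8/3)*0 = 0)
E = 97 (E = (47 + 50) + 0 = 97 + 0 = 97)
w(D, L) = 9
w(E, 47) - 1*12597 = 9 - 1*12597 = 9 - 12597 = -12588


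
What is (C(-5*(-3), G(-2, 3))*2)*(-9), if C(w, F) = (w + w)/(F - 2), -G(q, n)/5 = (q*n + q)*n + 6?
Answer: -135/22 ≈ -6.1364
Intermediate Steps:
G(q, n) = -30 - 5*n*(q + n*q) (G(q, n) = -5*((q*n + q)*n + 6) = -5*((n*q + q)*n + 6) = -5*((q + n*q)*n + 6) = -5*(n*(q + n*q) + 6) = -5*(6 + n*(q + n*q)) = -30 - 5*n*(q + n*q))
C(w, F) = 2*w/(-2 + F) (C(w, F) = (2*w)/(-2 + F) = 2*w/(-2 + F))
(C(-5*(-3), G(-2, 3))*2)*(-9) = ((2*(-5*(-3))/(-2 + (-30 - 5*3*(-2) - 5*(-2)*3²)))*2)*(-9) = ((2*15/(-2 + (-30 + 30 - 5*(-2)*9)))*2)*(-9) = ((2*15/(-2 + (-30 + 30 + 90)))*2)*(-9) = ((2*15/(-2 + 90))*2)*(-9) = ((2*15/88)*2)*(-9) = ((2*15*(1/88))*2)*(-9) = ((15/44)*2)*(-9) = (15/22)*(-9) = -135/22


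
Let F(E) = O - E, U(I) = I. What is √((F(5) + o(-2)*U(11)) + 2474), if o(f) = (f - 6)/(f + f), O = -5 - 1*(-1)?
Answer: √2487 ≈ 49.870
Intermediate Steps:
O = -4 (O = -5 + 1 = -4)
o(f) = (-6 + f)/(2*f) (o(f) = (-6 + f)/((2*f)) = (-6 + f)*(1/(2*f)) = (-6 + f)/(2*f))
F(E) = -4 - E
√((F(5) + o(-2)*U(11)) + 2474) = √(((-4 - 1*5) + ((½)*(-6 - 2)/(-2))*11) + 2474) = √(((-4 - 5) + ((½)*(-½)*(-8))*11) + 2474) = √((-9 + 2*11) + 2474) = √((-9 + 22) + 2474) = √(13 + 2474) = √2487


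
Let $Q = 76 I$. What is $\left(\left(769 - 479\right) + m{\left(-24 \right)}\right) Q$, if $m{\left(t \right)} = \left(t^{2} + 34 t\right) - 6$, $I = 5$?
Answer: $16720$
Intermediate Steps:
$m{\left(t \right)} = -6 + t^{2} + 34 t$
$Q = 380$ ($Q = 76 \cdot 5 = 380$)
$\left(\left(769 - 479\right) + m{\left(-24 \right)}\right) Q = \left(\left(769 - 479\right) + \left(-6 + \left(-24\right)^{2} + 34 \left(-24\right)\right)\right) 380 = \left(\left(769 - 479\right) - 246\right) 380 = \left(290 - 246\right) 380 = 44 \cdot 380 = 16720$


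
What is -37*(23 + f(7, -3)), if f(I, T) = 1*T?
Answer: -740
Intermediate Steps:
f(I, T) = T
-37*(23 + f(7, -3)) = -37*(23 - 3) = -37*20 = -740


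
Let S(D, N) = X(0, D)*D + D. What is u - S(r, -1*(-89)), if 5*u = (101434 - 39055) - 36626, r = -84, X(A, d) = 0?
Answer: 26173/5 ≈ 5234.6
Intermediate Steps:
S(D, N) = D (S(D, N) = 0*D + D = 0 + D = D)
u = 25753/5 (u = ((101434 - 39055) - 36626)/5 = (62379 - 36626)/5 = (⅕)*25753 = 25753/5 ≈ 5150.6)
u - S(r, -1*(-89)) = 25753/5 - 1*(-84) = 25753/5 + 84 = 26173/5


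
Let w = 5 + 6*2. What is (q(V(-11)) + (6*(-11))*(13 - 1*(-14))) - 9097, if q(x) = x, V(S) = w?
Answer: -10862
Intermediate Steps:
w = 17 (w = 5 + 12 = 17)
V(S) = 17
(q(V(-11)) + (6*(-11))*(13 - 1*(-14))) - 9097 = (17 + (6*(-11))*(13 - 1*(-14))) - 9097 = (17 - 66*(13 + 14)) - 9097 = (17 - 66*27) - 9097 = (17 - 1782) - 9097 = -1765 - 9097 = -10862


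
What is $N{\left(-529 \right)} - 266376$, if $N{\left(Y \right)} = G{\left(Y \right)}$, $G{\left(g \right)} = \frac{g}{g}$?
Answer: $-266375$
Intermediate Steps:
$G{\left(g \right)} = 1$
$N{\left(Y \right)} = 1$
$N{\left(-529 \right)} - 266376 = 1 - 266376 = -266375$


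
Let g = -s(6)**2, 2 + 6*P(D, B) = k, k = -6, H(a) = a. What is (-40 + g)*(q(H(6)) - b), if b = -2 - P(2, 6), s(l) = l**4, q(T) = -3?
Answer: 11757592/3 ≈ 3.9192e+6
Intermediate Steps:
P(D, B) = -4/3 (P(D, B) = -1/3 + (1/6)*(-6) = -1/3 - 1 = -4/3)
g = -1679616 (g = -(6**4)**2 = -1*1296**2 = -1*1679616 = -1679616)
b = -2/3 (b = -2 - 1*(-4/3) = -2 + 4/3 = -2/3 ≈ -0.66667)
(-40 + g)*(q(H(6)) - b) = (-40 - 1679616)*(-3 - 1*(-2/3)) = -1679656*(-3 + 2/3) = -1679656*(-7/3) = 11757592/3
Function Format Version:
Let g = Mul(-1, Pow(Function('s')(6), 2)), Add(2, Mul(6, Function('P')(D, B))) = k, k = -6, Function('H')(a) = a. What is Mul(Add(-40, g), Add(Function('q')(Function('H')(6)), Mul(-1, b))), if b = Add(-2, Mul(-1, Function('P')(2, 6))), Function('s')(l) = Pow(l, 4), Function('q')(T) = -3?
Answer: Rational(11757592, 3) ≈ 3.9192e+6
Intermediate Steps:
Function('P')(D, B) = Rational(-4, 3) (Function('P')(D, B) = Add(Rational(-1, 3), Mul(Rational(1, 6), -6)) = Add(Rational(-1, 3), -1) = Rational(-4, 3))
g = -1679616 (g = Mul(-1, Pow(Pow(6, 4), 2)) = Mul(-1, Pow(1296, 2)) = Mul(-1, 1679616) = -1679616)
b = Rational(-2, 3) (b = Add(-2, Mul(-1, Rational(-4, 3))) = Add(-2, Rational(4, 3)) = Rational(-2, 3) ≈ -0.66667)
Mul(Add(-40, g), Add(Function('q')(Function('H')(6)), Mul(-1, b))) = Mul(Add(-40, -1679616), Add(-3, Mul(-1, Rational(-2, 3)))) = Mul(-1679656, Add(-3, Rational(2, 3))) = Mul(-1679656, Rational(-7, 3)) = Rational(11757592, 3)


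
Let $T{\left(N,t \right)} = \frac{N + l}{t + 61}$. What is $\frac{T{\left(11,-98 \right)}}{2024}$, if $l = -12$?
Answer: $\frac{1}{74888} \approx 1.3353 \cdot 10^{-5}$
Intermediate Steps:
$T{\left(N,t \right)} = \frac{-12 + N}{61 + t}$ ($T{\left(N,t \right)} = \frac{N - 12}{t + 61} = \frac{-12 + N}{61 + t}$)
$\frac{T{\left(11,-98 \right)}}{2024} = \frac{\frac{1}{61 - 98} \left(-12 + 11\right)}{2024} = \frac{1}{-37} \left(-1\right) \frac{1}{2024} = \left(- \frac{1}{37}\right) \left(-1\right) \frac{1}{2024} = \frac{1}{37} \cdot \frac{1}{2024} = \frac{1}{74888}$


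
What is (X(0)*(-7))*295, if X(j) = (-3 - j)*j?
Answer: 0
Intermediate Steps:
X(j) = j*(-3 - j)
(X(0)*(-7))*295 = (-1*0*(3 + 0)*(-7))*295 = (-1*0*3*(-7))*295 = (0*(-7))*295 = 0*295 = 0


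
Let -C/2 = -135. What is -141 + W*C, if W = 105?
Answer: 28209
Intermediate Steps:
C = 270 (C = -2*(-135) = 270)
-141 + W*C = -141 + 105*270 = -141 + 28350 = 28209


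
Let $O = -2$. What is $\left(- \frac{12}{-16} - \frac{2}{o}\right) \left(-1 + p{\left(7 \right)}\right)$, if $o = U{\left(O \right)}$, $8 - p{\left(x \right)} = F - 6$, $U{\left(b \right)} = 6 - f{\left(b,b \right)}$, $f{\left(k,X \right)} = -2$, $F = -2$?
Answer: $\frac{15}{2} \approx 7.5$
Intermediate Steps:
$U{\left(b \right)} = 8$ ($U{\left(b \right)} = 6 - -2 = 6 + 2 = 8$)
$p{\left(x \right)} = 16$ ($p{\left(x \right)} = 8 - \left(-2 - 6\right) = 8 - -8 = 8 + 8 = 16$)
$o = 8$
$\left(- \frac{12}{-16} - \frac{2}{o}\right) \left(-1 + p{\left(7 \right)}\right) = \left(- \frac{12}{-16} - \frac{2}{8}\right) \left(-1 + 16\right) = \left(\left(-12\right) \left(- \frac{1}{16}\right) - \frac{1}{4}\right) 15 = \left(\frac{3}{4} - \frac{1}{4}\right) 15 = \frac{1}{2} \cdot 15 = \frac{15}{2}$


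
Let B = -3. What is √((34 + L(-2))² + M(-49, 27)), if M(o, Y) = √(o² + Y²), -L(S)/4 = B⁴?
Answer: √(84100 + √3130) ≈ 290.10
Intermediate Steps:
L(S) = -324 (L(S) = -4*(-3)⁴ = -4*81 = -324)
M(o, Y) = √(Y² + o²)
√((34 + L(-2))² + M(-49, 27)) = √((34 - 324)² + √(27² + (-49)²)) = √((-290)² + √(729 + 2401)) = √(84100 + √3130)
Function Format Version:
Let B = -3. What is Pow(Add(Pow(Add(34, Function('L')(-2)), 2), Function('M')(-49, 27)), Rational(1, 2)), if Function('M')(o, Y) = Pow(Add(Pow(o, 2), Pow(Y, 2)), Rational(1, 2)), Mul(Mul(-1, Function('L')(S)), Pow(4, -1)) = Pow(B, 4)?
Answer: Pow(Add(84100, Pow(3130, Rational(1, 2))), Rational(1, 2)) ≈ 290.10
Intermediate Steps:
Function('L')(S) = -324 (Function('L')(S) = Mul(-4, Pow(-3, 4)) = Mul(-4, 81) = -324)
Function('M')(o, Y) = Pow(Add(Pow(Y, 2), Pow(o, 2)), Rational(1, 2))
Pow(Add(Pow(Add(34, Function('L')(-2)), 2), Function('M')(-49, 27)), Rational(1, 2)) = Pow(Add(Pow(Add(34, -324), 2), Pow(Add(Pow(27, 2), Pow(-49, 2)), Rational(1, 2))), Rational(1, 2)) = Pow(Add(Pow(-290, 2), Pow(Add(729, 2401), Rational(1, 2))), Rational(1, 2)) = Pow(Add(84100, Pow(3130, Rational(1, 2))), Rational(1, 2))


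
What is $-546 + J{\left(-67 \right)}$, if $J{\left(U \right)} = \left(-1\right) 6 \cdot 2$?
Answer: $-558$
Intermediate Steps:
$J{\left(U \right)} = -12$ ($J{\left(U \right)} = \left(-6\right) 2 = -12$)
$-546 + J{\left(-67 \right)} = -546 - 12 = -558$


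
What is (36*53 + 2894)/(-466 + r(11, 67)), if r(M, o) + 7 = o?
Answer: -343/29 ≈ -11.828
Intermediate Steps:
r(M, o) = -7 + o
(36*53 + 2894)/(-466 + r(11, 67)) = (36*53 + 2894)/(-466 + (-7 + 67)) = (1908 + 2894)/(-466 + 60) = 4802/(-406) = 4802*(-1/406) = -343/29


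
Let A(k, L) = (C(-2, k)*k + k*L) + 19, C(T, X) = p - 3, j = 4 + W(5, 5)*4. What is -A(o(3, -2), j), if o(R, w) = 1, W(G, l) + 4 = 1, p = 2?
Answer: -10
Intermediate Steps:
W(G, l) = -3 (W(G, l) = -4 + 1 = -3)
j = -8 (j = 4 - 3*4 = 4 - 12 = -8)
C(T, X) = -1 (C(T, X) = 2 - 3 = -1)
A(k, L) = 19 - k + L*k (A(k, L) = (-k + k*L) + 19 = (-k + L*k) + 19 = 19 - k + L*k)
-A(o(3, -2), j) = -(19 - 1*1 - 8*1) = -(19 - 1 - 8) = -1*10 = -10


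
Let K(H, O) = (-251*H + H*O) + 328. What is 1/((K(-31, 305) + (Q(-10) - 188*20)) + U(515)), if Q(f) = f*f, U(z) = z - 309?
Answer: -1/4800 ≈ -0.00020833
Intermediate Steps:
U(z) = -309 + z
K(H, O) = 328 - 251*H + H*O
Q(f) = f²
1/((K(-31, 305) + (Q(-10) - 188*20)) + U(515)) = 1/(((328 - 251*(-31) - 31*305) + ((-10)² - 188*20)) + (-309 + 515)) = 1/(((328 + 7781 - 9455) + (100 - 3760)) + 206) = 1/((-1346 - 3660) + 206) = 1/(-5006 + 206) = 1/(-4800) = -1/4800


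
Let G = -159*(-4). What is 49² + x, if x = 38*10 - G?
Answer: 2145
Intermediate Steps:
G = 636
x = -256 (x = 38*10 - 1*636 = 380 - 636 = -256)
49² + x = 49² - 256 = 2401 - 256 = 2145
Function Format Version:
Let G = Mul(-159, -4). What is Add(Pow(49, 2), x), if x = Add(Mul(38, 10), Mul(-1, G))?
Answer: 2145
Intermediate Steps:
G = 636
x = -256 (x = Add(Mul(38, 10), Mul(-1, 636)) = Add(380, -636) = -256)
Add(Pow(49, 2), x) = Add(Pow(49, 2), -256) = Add(2401, -256) = 2145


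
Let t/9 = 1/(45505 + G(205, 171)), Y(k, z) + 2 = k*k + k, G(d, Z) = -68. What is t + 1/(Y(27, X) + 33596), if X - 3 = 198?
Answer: 354587/1560760950 ≈ 0.00022719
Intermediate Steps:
X = 201 (X = 3 + 198 = 201)
Y(k, z) = -2 + k + k² (Y(k, z) = -2 + (k*k + k) = -2 + (k² + k) = -2 + (k + k²) = -2 + k + k²)
t = 9/45437 (t = 9/(45505 - 68) = 9/45437 ≈ 0.00019808)
t + 1/(Y(27, X) + 33596) = 9/45437 + 1/((-2 + 27 + 27²) + 33596) = 9/45437 + 1/((-2 + 27 + 729) + 33596) = 9/45437 + 1/(754 + 33596) = 9/45437 + 1/34350 = 354587/1560760950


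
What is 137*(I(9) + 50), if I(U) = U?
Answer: 8083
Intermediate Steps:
137*(I(9) + 50) = 137*(9 + 50) = 137*59 = 8083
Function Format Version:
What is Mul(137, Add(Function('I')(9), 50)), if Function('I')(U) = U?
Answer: 8083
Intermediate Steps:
Mul(137, Add(Function('I')(9), 50)) = Mul(137, Add(9, 50)) = Mul(137, 59) = 8083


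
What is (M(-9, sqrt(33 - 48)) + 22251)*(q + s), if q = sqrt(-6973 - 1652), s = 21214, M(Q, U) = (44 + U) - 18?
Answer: (21214 + 5*I*sqrt(345))*(22277 + I*sqrt(15)) ≈ 4.7258e+8 + 2.151e+6*I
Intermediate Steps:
M(Q, U) = 26 + U
q = 5*I*sqrt(345) (q = sqrt(-8625) = 5*I*sqrt(345) ≈ 92.871*I)
(M(-9, sqrt(33 - 48)) + 22251)*(q + s) = ((26 + sqrt(33 - 48)) + 22251)*(5*I*sqrt(345) + 21214) = ((26 + sqrt(-15)) + 22251)*(21214 + 5*I*sqrt(345)) = ((26 + I*sqrt(15)) + 22251)*(21214 + 5*I*sqrt(345)) = (22277 + I*sqrt(15))*(21214 + 5*I*sqrt(345)) = (21214 + 5*I*sqrt(345))*(22277 + I*sqrt(15))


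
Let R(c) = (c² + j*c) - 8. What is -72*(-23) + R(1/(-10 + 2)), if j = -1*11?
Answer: 105561/64 ≈ 1649.4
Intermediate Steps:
j = -11
R(c) = -8 + c² - 11*c (R(c) = (c² - 11*c) - 8 = -8 + c² - 11*c)
-72*(-23) + R(1/(-10 + 2)) = -72*(-23) + (-8 + (1/(-10 + 2))² - 11/(-10 + 2)) = 1656 + (-8 + (1/(-8))² - 11/(-8)) = 1656 + (-8 + (-⅛)² - 11*(-⅛)) = 1656 + (-8 + 1/64 + 11/8) = 1656 - 423/64 = 105561/64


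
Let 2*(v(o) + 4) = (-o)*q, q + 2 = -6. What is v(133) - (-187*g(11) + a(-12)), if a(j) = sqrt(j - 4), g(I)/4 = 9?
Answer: 7260 - 4*I ≈ 7260.0 - 4.0*I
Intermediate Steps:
q = -8 (q = -2 - 6 = -8)
g(I) = 36 (g(I) = 4*9 = 36)
a(j) = sqrt(-4 + j)
v(o) = -4 + 4*o (v(o) = -4 + (-o*(-8))/2 = -4 + (8*o)/2 = -4 + 4*o)
v(133) - (-187*g(11) + a(-12)) = (-4 + 4*133) - (-187*36 + sqrt(-4 - 12)) = (-4 + 532) - (-6732 + sqrt(-16)) = 528 - (-6732 + 4*I) = 528 + (6732 - 4*I) = 7260 - 4*I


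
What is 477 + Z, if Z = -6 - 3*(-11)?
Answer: 504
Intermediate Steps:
Z = 27 (Z = -6 + 33 = 27)
477 + Z = 477 + 27 = 504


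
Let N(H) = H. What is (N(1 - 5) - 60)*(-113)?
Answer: 7232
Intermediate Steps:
(N(1 - 5) - 60)*(-113) = ((1 - 5) - 60)*(-113) = (-4 - 60)*(-113) = -64*(-113) = 7232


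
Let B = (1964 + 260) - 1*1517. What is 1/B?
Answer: 1/707 ≈ 0.0014144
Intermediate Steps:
B = 707 (B = 2224 - 1517 = 707)
1/B = 1/707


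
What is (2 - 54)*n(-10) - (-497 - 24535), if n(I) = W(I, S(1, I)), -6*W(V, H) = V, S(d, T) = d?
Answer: 74836/3 ≈ 24945.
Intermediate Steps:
W(V, H) = -V/6
n(I) = -I/6
(2 - 54)*n(-10) - (-497 - 24535) = (2 - 54)*(-1/6*(-10)) - (-497 - 24535) = -52*5/3 - 1*(-25032) = -260/3 + 25032 = 74836/3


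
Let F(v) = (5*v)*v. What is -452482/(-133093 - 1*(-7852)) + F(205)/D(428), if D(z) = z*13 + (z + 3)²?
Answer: 1505165117/319489791 ≈ 4.7112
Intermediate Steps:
F(v) = 5*v²
D(z) = (3 + z)² + 13*z (D(z) = 13*z + (3 + z)² = (3 + z)² + 13*z)
-452482/(-133093 - 1*(-7852)) + F(205)/D(428) = -452482/(-133093 - 1*(-7852)) + (5*205²)/((3 + 428)² + 13*428) = -452482/(-133093 + 7852) + (5*42025)/(431² + 5564) = -452482/(-125241) + 210125/(185761 + 5564) = -452482*(-1/125241) + 210125/191325 = 452482/125241 + 210125*(1/191325) = 452482/125241 + 8405/7653 = 1505165117/319489791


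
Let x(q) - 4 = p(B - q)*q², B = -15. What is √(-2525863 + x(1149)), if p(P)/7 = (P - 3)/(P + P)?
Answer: 9*√3915544486/388 ≈ 1451.5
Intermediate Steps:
p(P) = 7*(-3 + P)/(2*P) (p(P) = 7*((P - 3)/(P + P)) = 7*((-3 + P)/((2*P))) = 7*((-3 + P)*(1/(2*P))) = 7*((-3 + P)/(2*P)) = 7*(-3 + P)/(2*P))
x(q) = 4 + 7*q²*(-18 - q)/(2*(-15 - q)) (x(q) = 4 + (7*(-3 + (-15 - q))/(2*(-15 - q)))*q² = 4 + (7*(-18 - q)/(2*(-15 - q)))*q² = 4 + 7*q²*(-18 - q)/(2*(-15 - q)))
√(-2525863 + x(1149)) = √(-2525863 + (120 + 8*1149 + 7*1149²*(18 + 1149))/(2*(15 + 1149))) = √(-2525863 + (½)*(120 + 9192 + 7*1320201*1167)/1164) = √(-2525863 + (½)*(1/1164)*(120 + 9192 + 10784721969)) = √(-2525863 + (½)*(1/1164)*10784731281) = √(-2525863 + 3594910427/776) = √(1634840739/776) = 9*√3915544486/388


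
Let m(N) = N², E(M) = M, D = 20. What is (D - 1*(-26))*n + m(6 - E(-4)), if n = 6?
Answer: 376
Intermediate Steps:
(D - 1*(-26))*n + m(6 - E(-4)) = (20 - 1*(-26))*6 + (6 - 1*(-4))² = (20 + 26)*6 + (6 + 4)² = 46*6 + 10² = 276 + 100 = 376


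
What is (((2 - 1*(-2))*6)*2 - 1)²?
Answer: 2209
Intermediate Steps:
(((2 - 1*(-2))*6)*2 - 1)² = (((2 + 2)*6)*2 - 1)² = ((4*6)*2 - 1)² = (24*2 - 1)² = (48 - 1)² = 47² = 2209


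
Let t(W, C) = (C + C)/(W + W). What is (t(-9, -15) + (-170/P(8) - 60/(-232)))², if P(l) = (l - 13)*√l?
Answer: 4487107/30276 + 5695*√2/174 ≈ 194.49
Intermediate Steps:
t(W, C) = C/W (t(W, C) = (2*C)/((2*W)) = (2*C)*(1/(2*W)) = C/W)
P(l) = √l*(-13 + l) (P(l) = (-13 + l)*√l = √l*(-13 + l))
(t(-9, -15) + (-170/P(8) - 60/(-232)))² = (-15/(-9) + (-170*√2/(4*(-13 + 8)) - 60/(-232)))² = (-15*(-⅑) + (-170*(-√2/20) - 60*(-1/232)))² = (5/3 + (-170*(-√2/20) + 15/58))² = (5/3 + (-(-17)*√2/2 + 15/58))² = (5/3 + (17*√2/2 + 15/58))² = (5/3 + (15/58 + 17*√2/2))² = (335/174 + 17*√2/2)²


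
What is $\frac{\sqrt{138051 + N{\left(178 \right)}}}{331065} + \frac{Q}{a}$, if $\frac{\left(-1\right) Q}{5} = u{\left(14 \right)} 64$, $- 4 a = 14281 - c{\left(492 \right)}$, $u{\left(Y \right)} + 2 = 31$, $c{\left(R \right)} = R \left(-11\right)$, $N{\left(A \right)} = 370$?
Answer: $\frac{37120}{19693} + \frac{\sqrt{138421}}{331065} \approx 1.8861$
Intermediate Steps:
$c{\left(R \right)} = - 11 R$
$u{\left(Y \right)} = 29$ ($u{\left(Y \right)} = -2 + 31 = 29$)
$a = - \frac{19693}{4}$ ($a = - \frac{14281 - \left(-11\right) 492}{4} = - \frac{14281 - -5412}{4} = - \frac{14281 + 5412}{4} = \left(- \frac{1}{4}\right) 19693 = - \frac{19693}{4} \approx -4923.3$)
$Q = -9280$ ($Q = - 5 \cdot 29 \cdot 64 = \left(-5\right) 1856 = -9280$)
$\frac{\sqrt{138051 + N{\left(178 \right)}}}{331065} + \frac{Q}{a} = \frac{\sqrt{138051 + 370}}{331065} - \frac{9280}{- \frac{19693}{4}} = \sqrt{138421} \cdot \frac{1}{331065} - - \frac{37120}{19693} = \frac{\sqrt{138421}}{331065} + \frac{37120}{19693} = \frac{37120}{19693} + \frac{\sqrt{138421}}{331065}$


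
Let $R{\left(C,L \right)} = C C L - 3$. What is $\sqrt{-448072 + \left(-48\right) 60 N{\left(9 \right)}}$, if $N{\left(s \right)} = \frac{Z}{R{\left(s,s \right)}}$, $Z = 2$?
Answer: $\frac{2 i \sqrt{13554418}}{11} \approx 669.39 i$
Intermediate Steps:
$R{\left(C,L \right)} = -3 + L C^{2}$ ($R{\left(C,L \right)} = C^{2} L - 3 = L C^{2} - 3 = -3 + L C^{2}$)
$N{\left(s \right)} = \frac{2}{-3 + s^{3}}$ ($N{\left(s \right)} = \frac{2}{-3 + s s^{2}} = \frac{2}{-3 + s^{3}}$)
$\sqrt{-448072 + \left(-48\right) 60 N{\left(9 \right)}} = \sqrt{-448072 + \left(-48\right) 60 \frac{2}{-3 + 9^{3}}} = \sqrt{-448072 - 2880 \frac{2}{-3 + 729}} = \sqrt{-448072 - 2880 \cdot \frac{2}{726}} = \sqrt{-448072 - 2880 \cdot 2 \cdot \frac{1}{726}} = \sqrt{-448072 - \frac{960}{121}} = \sqrt{- \frac{54217672}{121}} = \frac{2 i \sqrt{13554418}}{11}$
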